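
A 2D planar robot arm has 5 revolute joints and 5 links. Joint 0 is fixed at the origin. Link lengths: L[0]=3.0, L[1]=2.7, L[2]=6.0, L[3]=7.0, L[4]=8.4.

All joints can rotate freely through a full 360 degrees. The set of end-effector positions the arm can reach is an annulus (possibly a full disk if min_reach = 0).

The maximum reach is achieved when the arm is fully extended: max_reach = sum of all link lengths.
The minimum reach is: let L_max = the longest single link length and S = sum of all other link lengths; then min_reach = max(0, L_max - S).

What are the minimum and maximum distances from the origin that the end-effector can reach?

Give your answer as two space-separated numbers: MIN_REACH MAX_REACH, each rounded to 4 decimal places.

Link lengths: [3.0, 2.7, 6.0, 7.0, 8.4]
max_reach = 3 + 2.7 + 6 + 7 + 8.4 = 27.1
L_max = max([3.0, 2.7, 6.0, 7.0, 8.4]) = 8.4
S (sum of others) = 27.1 - 8.4 = 18.7
min_reach = max(0, 8.4 - 18.7) = max(0, -10.3) = 0

Answer: 0.0000 27.1000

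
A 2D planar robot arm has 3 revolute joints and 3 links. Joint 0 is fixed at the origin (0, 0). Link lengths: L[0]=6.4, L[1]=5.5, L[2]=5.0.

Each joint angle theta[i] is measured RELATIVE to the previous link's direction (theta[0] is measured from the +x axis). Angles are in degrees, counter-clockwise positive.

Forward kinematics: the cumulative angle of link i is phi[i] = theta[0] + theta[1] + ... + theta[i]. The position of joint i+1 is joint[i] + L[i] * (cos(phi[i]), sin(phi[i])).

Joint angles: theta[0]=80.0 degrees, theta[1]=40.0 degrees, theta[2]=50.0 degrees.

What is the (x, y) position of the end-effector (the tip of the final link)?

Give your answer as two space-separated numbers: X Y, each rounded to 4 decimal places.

Answer: -6.5627 11.9342

Derivation:
joint[0] = (0.0000, 0.0000)  (base)
link 0: phi[0] = 80 = 80 deg
  cos(80 deg) = 0.1736, sin(80 deg) = 0.9848
  joint[1] = (0.0000, 0.0000) + 6.4 * (0.1736, 0.9848) = (0.0000 + 1.1113, 0.0000 + 6.3028) = (1.1113, 6.3028)
link 1: phi[1] = 80 + 40 = 120 deg
  cos(120 deg) = -0.5000, sin(120 deg) = 0.8660
  joint[2] = (1.1113, 6.3028) + 5.5 * (-0.5000, 0.8660) = (1.1113 + -2.7500, 6.3028 + 4.7631) = (-1.6387, 11.0659)
link 2: phi[2] = 80 + 40 + 50 = 170 deg
  cos(170 deg) = -0.9848, sin(170 deg) = 0.1736
  joint[3] = (-1.6387, 11.0659) + 5 * (-0.9848, 0.1736) = (-1.6387 + -4.9240, 11.0659 + 0.8682) = (-6.5627, 11.9342)
End effector: (-6.5627, 11.9342)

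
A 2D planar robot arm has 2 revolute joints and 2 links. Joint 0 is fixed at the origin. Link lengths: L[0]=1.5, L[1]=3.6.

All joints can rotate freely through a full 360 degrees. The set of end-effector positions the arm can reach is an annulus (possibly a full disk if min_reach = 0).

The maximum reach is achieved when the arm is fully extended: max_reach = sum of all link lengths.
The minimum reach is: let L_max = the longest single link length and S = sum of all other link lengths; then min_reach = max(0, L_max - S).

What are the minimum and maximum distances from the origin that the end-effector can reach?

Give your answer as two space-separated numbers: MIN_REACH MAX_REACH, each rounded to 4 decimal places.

Link lengths: [1.5, 3.6]
max_reach = 1.5 + 3.6 = 5.1
L_max = max([1.5, 3.6]) = 3.6
S (sum of others) = 5.1 - 3.6 = 1.5
min_reach = max(0, 3.6 - 1.5) = max(0, 2.1) = 2.1

Answer: 2.1000 5.1000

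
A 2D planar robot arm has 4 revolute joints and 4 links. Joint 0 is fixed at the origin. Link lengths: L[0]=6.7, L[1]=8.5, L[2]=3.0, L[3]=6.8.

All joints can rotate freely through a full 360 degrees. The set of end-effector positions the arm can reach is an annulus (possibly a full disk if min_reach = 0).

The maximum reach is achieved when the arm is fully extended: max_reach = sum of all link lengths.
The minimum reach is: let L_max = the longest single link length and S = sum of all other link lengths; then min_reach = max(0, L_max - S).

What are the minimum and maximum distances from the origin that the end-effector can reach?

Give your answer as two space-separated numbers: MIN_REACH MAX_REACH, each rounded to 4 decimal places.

Answer: 0.0000 25.0000

Derivation:
Link lengths: [6.7, 8.5, 3.0, 6.8]
max_reach = 6.7 + 8.5 + 3 + 6.8 = 25
L_max = max([6.7, 8.5, 3.0, 6.8]) = 8.5
S (sum of others) = 25 - 8.5 = 16.5
min_reach = max(0, 8.5 - 16.5) = max(0, -8) = 0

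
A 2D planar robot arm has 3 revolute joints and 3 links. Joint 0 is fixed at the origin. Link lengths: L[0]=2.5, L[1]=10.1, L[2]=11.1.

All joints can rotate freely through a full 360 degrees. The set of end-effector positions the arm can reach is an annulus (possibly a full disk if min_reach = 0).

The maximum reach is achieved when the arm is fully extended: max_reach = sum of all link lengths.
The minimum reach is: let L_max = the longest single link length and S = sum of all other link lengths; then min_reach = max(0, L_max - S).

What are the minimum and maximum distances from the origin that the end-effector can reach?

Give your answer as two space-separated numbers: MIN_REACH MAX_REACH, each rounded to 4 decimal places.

Answer: 0.0000 23.7000

Derivation:
Link lengths: [2.5, 10.1, 11.1]
max_reach = 2.5 + 10.1 + 11.1 = 23.7
L_max = max([2.5, 10.1, 11.1]) = 11.1
S (sum of others) = 23.7 - 11.1 = 12.6
min_reach = max(0, 11.1 - 12.6) = max(0, -1.5) = 0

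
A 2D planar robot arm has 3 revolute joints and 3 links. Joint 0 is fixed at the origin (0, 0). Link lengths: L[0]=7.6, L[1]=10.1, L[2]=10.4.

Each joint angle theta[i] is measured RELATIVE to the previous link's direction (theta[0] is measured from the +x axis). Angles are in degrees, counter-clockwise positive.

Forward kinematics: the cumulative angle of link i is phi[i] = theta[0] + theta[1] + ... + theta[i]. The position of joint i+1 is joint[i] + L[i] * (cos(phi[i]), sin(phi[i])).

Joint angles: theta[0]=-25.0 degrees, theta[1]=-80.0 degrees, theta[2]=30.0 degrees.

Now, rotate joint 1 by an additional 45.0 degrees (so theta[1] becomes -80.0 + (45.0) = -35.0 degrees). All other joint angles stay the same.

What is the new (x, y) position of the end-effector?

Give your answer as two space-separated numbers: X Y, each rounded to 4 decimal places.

joint[0] = (0.0000, 0.0000)  (base)
link 0: phi[0] = -25 = -25 deg
  cos(-25 deg) = 0.9063, sin(-25 deg) = -0.4226
  joint[1] = (0.0000, 0.0000) + 7.6 * (0.9063, -0.4226) = (0.0000 + 6.8879, 0.0000 + -3.2119) = (6.8879, -3.2119)
link 1: phi[1] = -25 + -35 = -60 deg
  cos(-60 deg) = 0.5000, sin(-60 deg) = -0.8660
  joint[2] = (6.8879, -3.2119) + 10.1 * (0.5000, -0.8660) = (6.8879 + 5.0500, -3.2119 + -8.7469) = (11.9379, -11.9588)
link 2: phi[2] = -25 + -35 + 30 = -30 deg
  cos(-30 deg) = 0.8660, sin(-30 deg) = -0.5000
  joint[3] = (11.9379, -11.9588) + 10.4 * (0.8660, -0.5000) = (11.9379 + 9.0067, -11.9588 + -5.2000) = (20.9446, -17.1588)
End effector: (20.9446, -17.1588)

Answer: 20.9446 -17.1588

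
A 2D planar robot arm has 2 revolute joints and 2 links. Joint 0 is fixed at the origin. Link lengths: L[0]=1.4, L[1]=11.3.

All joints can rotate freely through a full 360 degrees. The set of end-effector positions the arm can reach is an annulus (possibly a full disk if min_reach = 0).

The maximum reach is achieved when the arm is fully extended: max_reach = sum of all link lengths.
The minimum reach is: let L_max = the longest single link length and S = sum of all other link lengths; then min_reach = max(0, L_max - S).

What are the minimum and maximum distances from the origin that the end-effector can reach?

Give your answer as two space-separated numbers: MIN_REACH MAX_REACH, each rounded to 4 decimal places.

Link lengths: [1.4, 11.3]
max_reach = 1.4 + 11.3 = 12.7
L_max = max([1.4, 11.3]) = 11.3
S (sum of others) = 12.7 - 11.3 = 1.4
min_reach = max(0, 11.3 - 1.4) = max(0, 9.9) = 9.9

Answer: 9.9000 12.7000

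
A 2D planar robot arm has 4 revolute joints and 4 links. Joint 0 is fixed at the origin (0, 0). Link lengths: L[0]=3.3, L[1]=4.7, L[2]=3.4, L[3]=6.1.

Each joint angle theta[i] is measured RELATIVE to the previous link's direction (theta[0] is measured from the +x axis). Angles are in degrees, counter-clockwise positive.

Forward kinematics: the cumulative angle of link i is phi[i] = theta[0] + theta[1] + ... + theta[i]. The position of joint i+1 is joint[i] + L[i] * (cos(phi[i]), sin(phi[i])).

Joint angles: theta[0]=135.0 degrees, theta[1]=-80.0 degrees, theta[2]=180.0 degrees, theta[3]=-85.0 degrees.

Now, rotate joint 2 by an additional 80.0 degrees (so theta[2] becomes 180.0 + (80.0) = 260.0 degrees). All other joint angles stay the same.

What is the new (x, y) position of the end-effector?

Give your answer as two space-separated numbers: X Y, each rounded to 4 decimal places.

joint[0] = (0.0000, 0.0000)  (base)
link 0: phi[0] = 135 = 135 deg
  cos(135 deg) = -0.7071, sin(135 deg) = 0.7071
  joint[1] = (0.0000, 0.0000) + 3.3 * (-0.7071, 0.7071) = (0.0000 + -2.3335, 0.0000 + 2.3335) = (-2.3335, 2.3335)
link 1: phi[1] = 135 + -80 = 55 deg
  cos(55 deg) = 0.5736, sin(55 deg) = 0.8192
  joint[2] = (-2.3335, 2.3335) + 4.7 * (0.5736, 0.8192) = (-2.3335 + 2.6958, 2.3335 + 3.8500) = (0.3624, 6.1835)
link 2: phi[2] = 135 + -80 + 260 = 315 deg
  cos(315 deg) = 0.7071, sin(315 deg) = -0.7071
  joint[3] = (0.3624, 6.1835) + 3.4 * (0.7071, -0.7071) = (0.3624 + 2.4042, 6.1835 + -2.4042) = (2.7665, 3.7793)
link 3: phi[3] = 135 + -80 + 260 + -85 = 230 deg
  cos(230 deg) = -0.6428, sin(230 deg) = -0.7660
  joint[4] = (2.7665, 3.7793) + 6.1 * (-0.6428, -0.7660) = (2.7665 + -3.9210, 3.7793 + -4.6729) = (-1.1545, -0.8936)
End effector: (-1.1545, -0.8936)

Answer: -1.1545 -0.8936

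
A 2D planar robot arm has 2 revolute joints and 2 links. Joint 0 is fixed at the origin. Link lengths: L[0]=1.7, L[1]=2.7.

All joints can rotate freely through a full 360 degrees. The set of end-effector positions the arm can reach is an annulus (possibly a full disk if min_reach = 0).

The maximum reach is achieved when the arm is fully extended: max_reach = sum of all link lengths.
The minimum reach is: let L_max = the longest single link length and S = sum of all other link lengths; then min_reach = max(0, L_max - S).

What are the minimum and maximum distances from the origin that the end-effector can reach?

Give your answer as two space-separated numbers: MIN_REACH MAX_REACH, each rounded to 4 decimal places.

Answer: 1.0000 4.4000

Derivation:
Link lengths: [1.7, 2.7]
max_reach = 1.7 + 2.7 = 4.4
L_max = max([1.7, 2.7]) = 2.7
S (sum of others) = 4.4 - 2.7 = 1.7
min_reach = max(0, 2.7 - 1.7) = max(0, 1) = 1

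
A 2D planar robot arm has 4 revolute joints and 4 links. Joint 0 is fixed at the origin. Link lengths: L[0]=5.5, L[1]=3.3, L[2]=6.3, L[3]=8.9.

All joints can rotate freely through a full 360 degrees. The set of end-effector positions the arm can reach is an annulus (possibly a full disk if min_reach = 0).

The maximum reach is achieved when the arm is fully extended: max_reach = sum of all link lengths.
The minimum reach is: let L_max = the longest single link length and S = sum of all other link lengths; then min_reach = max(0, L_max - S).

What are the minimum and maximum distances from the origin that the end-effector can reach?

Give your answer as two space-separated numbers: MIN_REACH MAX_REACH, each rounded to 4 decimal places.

Answer: 0.0000 24.0000

Derivation:
Link lengths: [5.5, 3.3, 6.3, 8.9]
max_reach = 5.5 + 3.3 + 6.3 + 8.9 = 24
L_max = max([5.5, 3.3, 6.3, 8.9]) = 8.9
S (sum of others) = 24 - 8.9 = 15.1
min_reach = max(0, 8.9 - 15.1) = max(0, -6.2) = 0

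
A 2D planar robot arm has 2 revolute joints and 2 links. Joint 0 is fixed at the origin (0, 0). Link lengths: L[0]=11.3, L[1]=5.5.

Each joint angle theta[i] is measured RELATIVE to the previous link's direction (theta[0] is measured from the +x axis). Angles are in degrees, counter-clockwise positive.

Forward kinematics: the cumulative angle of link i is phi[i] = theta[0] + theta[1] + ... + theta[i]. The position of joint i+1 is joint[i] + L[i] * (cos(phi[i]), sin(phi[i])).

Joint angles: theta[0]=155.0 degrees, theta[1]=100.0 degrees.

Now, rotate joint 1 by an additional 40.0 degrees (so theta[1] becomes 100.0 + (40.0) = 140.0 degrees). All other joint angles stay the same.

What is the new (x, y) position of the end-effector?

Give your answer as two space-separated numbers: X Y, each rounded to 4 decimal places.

Answer: -7.9169 -0.2091

Derivation:
joint[0] = (0.0000, 0.0000)  (base)
link 0: phi[0] = 155 = 155 deg
  cos(155 deg) = -0.9063, sin(155 deg) = 0.4226
  joint[1] = (0.0000, 0.0000) + 11.3 * (-0.9063, 0.4226) = (0.0000 + -10.2413, 0.0000 + 4.7756) = (-10.2413, 4.7756)
link 1: phi[1] = 155 + 140 = 295 deg
  cos(295 deg) = 0.4226, sin(295 deg) = -0.9063
  joint[2] = (-10.2413, 4.7756) + 5.5 * (0.4226, -0.9063) = (-10.2413 + 2.3244, 4.7756 + -4.9847) = (-7.9169, -0.2091)
End effector: (-7.9169, -0.2091)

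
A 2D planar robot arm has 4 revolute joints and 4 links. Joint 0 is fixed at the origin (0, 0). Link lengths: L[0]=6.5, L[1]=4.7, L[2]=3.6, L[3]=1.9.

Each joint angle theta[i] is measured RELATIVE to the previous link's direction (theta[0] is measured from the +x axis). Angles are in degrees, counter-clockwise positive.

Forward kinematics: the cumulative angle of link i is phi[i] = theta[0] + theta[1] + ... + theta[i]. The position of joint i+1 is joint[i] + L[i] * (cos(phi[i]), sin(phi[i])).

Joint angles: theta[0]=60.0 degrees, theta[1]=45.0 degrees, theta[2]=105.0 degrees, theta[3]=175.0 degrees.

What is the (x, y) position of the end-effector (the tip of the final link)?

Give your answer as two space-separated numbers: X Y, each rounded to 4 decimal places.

joint[0] = (0.0000, 0.0000)  (base)
link 0: phi[0] = 60 = 60 deg
  cos(60 deg) = 0.5000, sin(60 deg) = 0.8660
  joint[1] = (0.0000, 0.0000) + 6.5 * (0.5000, 0.8660) = (0.0000 + 3.2500, 0.0000 + 5.6292) = (3.2500, 5.6292)
link 1: phi[1] = 60 + 45 = 105 deg
  cos(105 deg) = -0.2588, sin(105 deg) = 0.9659
  joint[2] = (3.2500, 5.6292) + 4.7 * (-0.2588, 0.9659) = (3.2500 + -1.2164, 5.6292 + 4.5399) = (2.0336, 10.1690)
link 2: phi[2] = 60 + 45 + 105 = 210 deg
  cos(210 deg) = -0.8660, sin(210 deg) = -0.5000
  joint[3] = (2.0336, 10.1690) + 3.6 * (-0.8660, -0.5000) = (2.0336 + -3.1177, 10.1690 + -1.8000) = (-1.0841, 8.3690)
link 3: phi[3] = 60 + 45 + 105 + 175 = 385 deg
  cos(385 deg) = 0.9063, sin(385 deg) = 0.4226
  joint[4] = (-1.0841, 8.3690) + 1.9 * (0.9063, 0.4226) = (-1.0841 + 1.7220, 8.3690 + 0.8030) = (0.6378, 9.1720)
End effector: (0.6378, 9.1720)

Answer: 0.6378 9.1720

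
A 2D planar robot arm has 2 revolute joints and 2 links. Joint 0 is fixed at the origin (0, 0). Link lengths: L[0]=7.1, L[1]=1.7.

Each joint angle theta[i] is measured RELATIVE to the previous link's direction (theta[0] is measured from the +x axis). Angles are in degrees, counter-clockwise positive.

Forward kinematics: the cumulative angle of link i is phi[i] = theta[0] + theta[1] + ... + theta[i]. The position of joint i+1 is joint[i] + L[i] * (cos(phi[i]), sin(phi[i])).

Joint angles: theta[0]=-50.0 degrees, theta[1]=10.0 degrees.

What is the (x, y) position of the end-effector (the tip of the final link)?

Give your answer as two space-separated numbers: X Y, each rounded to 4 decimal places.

joint[0] = (0.0000, 0.0000)  (base)
link 0: phi[0] = -50 = -50 deg
  cos(-50 deg) = 0.6428, sin(-50 deg) = -0.7660
  joint[1] = (0.0000, 0.0000) + 7.1 * (0.6428, -0.7660) = (0.0000 + 4.5638, 0.0000 + -5.4389) = (4.5638, -5.4389)
link 1: phi[1] = -50 + 10 = -40 deg
  cos(-40 deg) = 0.7660, sin(-40 deg) = -0.6428
  joint[2] = (4.5638, -5.4389) + 1.7 * (0.7660, -0.6428) = (4.5638 + 1.3023, -5.4389 + -1.0927) = (5.8661, -6.5317)
End effector: (5.8661, -6.5317)

Answer: 5.8661 -6.5317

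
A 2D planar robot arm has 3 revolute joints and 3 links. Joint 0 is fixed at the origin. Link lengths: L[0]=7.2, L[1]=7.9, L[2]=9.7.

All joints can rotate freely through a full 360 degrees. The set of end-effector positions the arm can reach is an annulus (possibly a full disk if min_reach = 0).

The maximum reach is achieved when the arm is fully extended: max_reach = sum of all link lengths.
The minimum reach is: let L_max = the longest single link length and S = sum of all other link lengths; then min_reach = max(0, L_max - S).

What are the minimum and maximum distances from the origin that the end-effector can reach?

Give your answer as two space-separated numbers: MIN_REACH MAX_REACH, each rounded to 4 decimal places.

Link lengths: [7.2, 7.9, 9.7]
max_reach = 7.2 + 7.9 + 9.7 = 24.8
L_max = max([7.2, 7.9, 9.7]) = 9.7
S (sum of others) = 24.8 - 9.7 = 15.1
min_reach = max(0, 9.7 - 15.1) = max(0, -5.4) = 0

Answer: 0.0000 24.8000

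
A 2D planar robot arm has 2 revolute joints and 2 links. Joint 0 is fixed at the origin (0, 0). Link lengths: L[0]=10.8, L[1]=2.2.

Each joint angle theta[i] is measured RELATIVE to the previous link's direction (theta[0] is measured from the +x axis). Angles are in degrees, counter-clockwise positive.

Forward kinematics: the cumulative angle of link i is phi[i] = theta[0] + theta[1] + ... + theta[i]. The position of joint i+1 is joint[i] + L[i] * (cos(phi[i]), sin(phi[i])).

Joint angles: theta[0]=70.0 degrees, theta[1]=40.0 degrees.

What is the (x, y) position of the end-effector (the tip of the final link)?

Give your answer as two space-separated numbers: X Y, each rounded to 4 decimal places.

Answer: 2.9414 12.2160

Derivation:
joint[0] = (0.0000, 0.0000)  (base)
link 0: phi[0] = 70 = 70 deg
  cos(70 deg) = 0.3420, sin(70 deg) = 0.9397
  joint[1] = (0.0000, 0.0000) + 10.8 * (0.3420, 0.9397) = (0.0000 + 3.6938, 0.0000 + 10.1487) = (3.6938, 10.1487)
link 1: phi[1] = 70 + 40 = 110 deg
  cos(110 deg) = -0.3420, sin(110 deg) = 0.9397
  joint[2] = (3.6938, 10.1487) + 2.2 * (-0.3420, 0.9397) = (3.6938 + -0.7524, 10.1487 + 2.0673) = (2.9414, 12.2160)
End effector: (2.9414, 12.2160)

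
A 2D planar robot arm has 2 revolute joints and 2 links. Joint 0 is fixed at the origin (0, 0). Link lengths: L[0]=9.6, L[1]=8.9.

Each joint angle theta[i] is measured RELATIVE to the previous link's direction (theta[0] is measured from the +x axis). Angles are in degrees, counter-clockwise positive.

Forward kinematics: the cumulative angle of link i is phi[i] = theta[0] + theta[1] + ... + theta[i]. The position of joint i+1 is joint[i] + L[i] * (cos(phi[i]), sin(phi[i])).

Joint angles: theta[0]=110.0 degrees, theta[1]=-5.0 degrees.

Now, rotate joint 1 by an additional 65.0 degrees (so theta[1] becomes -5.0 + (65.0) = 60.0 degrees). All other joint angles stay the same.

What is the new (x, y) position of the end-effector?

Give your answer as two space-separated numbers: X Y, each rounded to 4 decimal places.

joint[0] = (0.0000, 0.0000)  (base)
link 0: phi[0] = 110 = 110 deg
  cos(110 deg) = -0.3420, sin(110 deg) = 0.9397
  joint[1] = (0.0000, 0.0000) + 9.6 * (-0.3420, 0.9397) = (0.0000 + -3.2834, 0.0000 + 9.0210) = (-3.2834, 9.0210)
link 1: phi[1] = 110 + 60 = 170 deg
  cos(170 deg) = -0.9848, sin(170 deg) = 0.1736
  joint[2] = (-3.2834, 9.0210) + 8.9 * (-0.9848, 0.1736) = (-3.2834 + -8.7648, 9.0210 + 1.5455) = (-12.0482, 10.5665)
End effector: (-12.0482, 10.5665)

Answer: -12.0482 10.5665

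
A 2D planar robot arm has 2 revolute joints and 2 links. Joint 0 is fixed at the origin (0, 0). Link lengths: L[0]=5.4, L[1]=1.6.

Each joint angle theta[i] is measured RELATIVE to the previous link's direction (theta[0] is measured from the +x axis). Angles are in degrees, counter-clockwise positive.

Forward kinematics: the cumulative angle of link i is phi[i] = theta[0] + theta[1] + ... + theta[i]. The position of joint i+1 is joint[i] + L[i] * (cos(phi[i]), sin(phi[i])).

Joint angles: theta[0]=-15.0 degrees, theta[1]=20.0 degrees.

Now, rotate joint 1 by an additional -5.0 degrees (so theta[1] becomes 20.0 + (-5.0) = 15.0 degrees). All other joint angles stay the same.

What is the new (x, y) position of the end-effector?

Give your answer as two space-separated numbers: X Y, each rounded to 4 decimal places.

Answer: 6.8160 -1.3976

Derivation:
joint[0] = (0.0000, 0.0000)  (base)
link 0: phi[0] = -15 = -15 deg
  cos(-15 deg) = 0.9659, sin(-15 deg) = -0.2588
  joint[1] = (0.0000, 0.0000) + 5.4 * (0.9659, -0.2588) = (0.0000 + 5.2160, 0.0000 + -1.3976) = (5.2160, -1.3976)
link 1: phi[1] = -15 + 15 = 0 deg
  cos(0 deg) = 1.0000, sin(0 deg) = 0.0000
  joint[2] = (5.2160, -1.3976) + 1.6 * (1.0000, 0.0000) = (5.2160 + 1.6000, -1.3976 + 0.0000) = (6.8160, -1.3976)
End effector: (6.8160, -1.3976)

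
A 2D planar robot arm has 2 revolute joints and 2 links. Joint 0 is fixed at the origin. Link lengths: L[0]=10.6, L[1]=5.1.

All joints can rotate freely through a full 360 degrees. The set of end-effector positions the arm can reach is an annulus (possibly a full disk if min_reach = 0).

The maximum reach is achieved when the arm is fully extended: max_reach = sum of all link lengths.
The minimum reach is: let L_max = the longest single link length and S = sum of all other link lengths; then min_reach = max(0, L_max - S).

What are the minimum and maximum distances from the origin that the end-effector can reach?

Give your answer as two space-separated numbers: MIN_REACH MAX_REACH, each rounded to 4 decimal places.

Answer: 5.5000 15.7000

Derivation:
Link lengths: [10.6, 5.1]
max_reach = 10.6 + 5.1 = 15.7
L_max = max([10.6, 5.1]) = 10.6
S (sum of others) = 15.7 - 10.6 = 5.1
min_reach = max(0, 10.6 - 5.1) = max(0, 5.5) = 5.5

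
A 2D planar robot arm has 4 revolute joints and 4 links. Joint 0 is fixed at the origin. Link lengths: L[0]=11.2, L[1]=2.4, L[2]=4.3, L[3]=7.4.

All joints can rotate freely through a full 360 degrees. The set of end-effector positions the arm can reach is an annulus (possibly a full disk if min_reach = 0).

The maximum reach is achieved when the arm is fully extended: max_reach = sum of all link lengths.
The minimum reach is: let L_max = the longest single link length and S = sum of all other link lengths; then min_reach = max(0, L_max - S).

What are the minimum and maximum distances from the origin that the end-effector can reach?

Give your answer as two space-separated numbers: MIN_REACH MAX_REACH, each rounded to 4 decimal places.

Answer: 0.0000 25.3000

Derivation:
Link lengths: [11.2, 2.4, 4.3, 7.4]
max_reach = 11.2 + 2.4 + 4.3 + 7.4 = 25.3
L_max = max([11.2, 2.4, 4.3, 7.4]) = 11.2
S (sum of others) = 25.3 - 11.2 = 14.1
min_reach = max(0, 11.2 - 14.1) = max(0, -2.9) = 0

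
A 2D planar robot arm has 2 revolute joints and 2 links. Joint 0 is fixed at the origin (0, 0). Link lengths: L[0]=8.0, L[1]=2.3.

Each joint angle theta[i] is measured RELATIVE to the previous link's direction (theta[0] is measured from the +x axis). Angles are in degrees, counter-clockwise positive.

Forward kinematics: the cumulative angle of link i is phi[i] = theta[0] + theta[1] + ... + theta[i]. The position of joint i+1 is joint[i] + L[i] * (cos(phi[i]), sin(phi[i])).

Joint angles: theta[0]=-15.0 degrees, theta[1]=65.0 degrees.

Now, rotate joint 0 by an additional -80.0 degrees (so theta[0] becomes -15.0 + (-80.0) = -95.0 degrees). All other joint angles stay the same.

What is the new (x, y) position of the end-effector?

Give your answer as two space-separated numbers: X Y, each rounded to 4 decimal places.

joint[0] = (0.0000, 0.0000)  (base)
link 0: phi[0] = -95 = -95 deg
  cos(-95 deg) = -0.0872, sin(-95 deg) = -0.9962
  joint[1] = (0.0000, 0.0000) + 8 * (-0.0872, -0.9962) = (0.0000 + -0.6972, 0.0000 + -7.9696) = (-0.6972, -7.9696)
link 1: phi[1] = -95 + 65 = -30 deg
  cos(-30 deg) = 0.8660, sin(-30 deg) = -0.5000
  joint[2] = (-0.6972, -7.9696) + 2.3 * (0.8660, -0.5000) = (-0.6972 + 1.9919, -7.9696 + -1.1500) = (1.2946, -9.1196)
End effector: (1.2946, -9.1196)

Answer: 1.2946 -9.1196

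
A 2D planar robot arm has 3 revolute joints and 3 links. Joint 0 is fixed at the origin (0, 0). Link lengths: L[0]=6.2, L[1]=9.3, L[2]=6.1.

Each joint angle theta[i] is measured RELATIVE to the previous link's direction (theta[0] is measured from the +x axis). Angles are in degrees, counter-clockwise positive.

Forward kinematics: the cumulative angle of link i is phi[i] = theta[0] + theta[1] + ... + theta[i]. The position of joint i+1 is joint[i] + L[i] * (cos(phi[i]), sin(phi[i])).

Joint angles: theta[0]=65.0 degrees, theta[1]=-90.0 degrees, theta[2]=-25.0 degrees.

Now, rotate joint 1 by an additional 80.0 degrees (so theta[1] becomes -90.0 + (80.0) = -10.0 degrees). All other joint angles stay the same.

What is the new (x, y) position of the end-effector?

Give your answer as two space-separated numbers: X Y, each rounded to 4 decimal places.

joint[0] = (0.0000, 0.0000)  (base)
link 0: phi[0] = 65 = 65 deg
  cos(65 deg) = 0.4226, sin(65 deg) = 0.9063
  joint[1] = (0.0000, 0.0000) + 6.2 * (0.4226, 0.9063) = (0.0000 + 2.6202, 0.0000 + 5.6191) = (2.6202, 5.6191)
link 1: phi[1] = 65 + -10 = 55 deg
  cos(55 deg) = 0.5736, sin(55 deg) = 0.8192
  joint[2] = (2.6202, 5.6191) + 9.3 * (0.5736, 0.8192) = (2.6202 + 5.3343, 5.6191 + 7.6181) = (7.9545, 13.2372)
link 2: phi[2] = 65 + -10 + -25 = 30 deg
  cos(30 deg) = 0.8660, sin(30 deg) = 0.5000
  joint[3] = (7.9545, 13.2372) + 6.1 * (0.8660, 0.5000) = (7.9545 + 5.2828, 13.2372 + 3.0500) = (13.2372, 16.2872)
End effector: (13.2372, 16.2872)

Answer: 13.2372 16.2872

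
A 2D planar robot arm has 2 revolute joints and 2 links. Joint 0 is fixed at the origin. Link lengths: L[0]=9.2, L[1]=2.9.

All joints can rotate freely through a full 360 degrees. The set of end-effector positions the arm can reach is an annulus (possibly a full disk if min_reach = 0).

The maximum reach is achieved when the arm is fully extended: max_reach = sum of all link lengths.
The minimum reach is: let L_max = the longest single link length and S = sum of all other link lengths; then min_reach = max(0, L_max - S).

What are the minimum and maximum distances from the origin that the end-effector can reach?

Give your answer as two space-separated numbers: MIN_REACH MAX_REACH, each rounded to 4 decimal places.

Link lengths: [9.2, 2.9]
max_reach = 9.2 + 2.9 = 12.1
L_max = max([9.2, 2.9]) = 9.2
S (sum of others) = 12.1 - 9.2 = 2.9
min_reach = max(0, 9.2 - 2.9) = max(0, 6.3) = 6.3

Answer: 6.3000 12.1000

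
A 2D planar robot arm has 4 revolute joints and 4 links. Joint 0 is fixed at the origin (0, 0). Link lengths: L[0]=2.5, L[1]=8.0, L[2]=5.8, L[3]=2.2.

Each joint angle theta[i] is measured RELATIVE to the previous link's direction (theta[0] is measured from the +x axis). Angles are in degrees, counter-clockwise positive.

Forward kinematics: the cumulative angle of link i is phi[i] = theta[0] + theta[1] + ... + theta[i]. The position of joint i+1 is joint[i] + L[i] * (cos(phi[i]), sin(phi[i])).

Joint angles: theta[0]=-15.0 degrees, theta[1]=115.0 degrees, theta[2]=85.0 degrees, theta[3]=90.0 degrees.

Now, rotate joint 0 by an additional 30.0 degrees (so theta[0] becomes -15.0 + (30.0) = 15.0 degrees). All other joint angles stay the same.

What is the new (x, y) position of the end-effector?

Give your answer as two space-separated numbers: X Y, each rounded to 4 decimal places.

joint[0] = (0.0000, 0.0000)  (base)
link 0: phi[0] = 15 = 15 deg
  cos(15 deg) = 0.9659, sin(15 deg) = 0.2588
  joint[1] = (0.0000, 0.0000) + 2.5 * (0.9659, 0.2588) = (0.0000 + 2.4148, 0.0000 + 0.6470) = (2.4148, 0.6470)
link 1: phi[1] = 15 + 115 = 130 deg
  cos(130 deg) = -0.6428, sin(130 deg) = 0.7660
  joint[2] = (2.4148, 0.6470) + 8 * (-0.6428, 0.7660) = (2.4148 + -5.1423, 0.6470 + 6.1284) = (-2.7275, 6.7754)
link 2: phi[2] = 15 + 115 + 85 = 215 deg
  cos(215 deg) = -0.8192, sin(215 deg) = -0.5736
  joint[3] = (-2.7275, 6.7754) + 5.8 * (-0.8192, -0.5736) = (-2.7275 + -4.7511, 6.7754 + -3.3267) = (-7.4786, 3.4487)
link 3: phi[3] = 15 + 115 + 85 + 90 = 305 deg
  cos(305 deg) = 0.5736, sin(305 deg) = -0.8192
  joint[4] = (-7.4786, 3.4487) + 2.2 * (0.5736, -0.8192) = (-7.4786 + 1.2619, 3.4487 + -1.8021) = (-6.2167, 1.6465)
End effector: (-6.2167, 1.6465)

Answer: -6.2167 1.6465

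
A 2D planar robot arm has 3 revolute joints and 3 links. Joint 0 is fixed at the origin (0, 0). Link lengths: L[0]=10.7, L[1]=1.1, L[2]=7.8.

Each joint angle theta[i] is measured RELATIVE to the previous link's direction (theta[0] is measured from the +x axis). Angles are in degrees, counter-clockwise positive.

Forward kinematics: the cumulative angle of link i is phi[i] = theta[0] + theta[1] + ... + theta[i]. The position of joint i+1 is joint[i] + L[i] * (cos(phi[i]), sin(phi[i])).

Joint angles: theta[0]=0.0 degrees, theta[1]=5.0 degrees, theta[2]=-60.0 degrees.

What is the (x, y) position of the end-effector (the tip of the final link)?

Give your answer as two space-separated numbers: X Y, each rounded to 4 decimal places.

joint[0] = (0.0000, 0.0000)  (base)
link 0: phi[0] = 0 = 0 deg
  cos(0 deg) = 1.0000, sin(0 deg) = 0.0000
  joint[1] = (0.0000, 0.0000) + 10.7 * (1.0000, 0.0000) = (0.0000 + 10.7000, 0.0000 + 0.0000) = (10.7000, 0.0000)
link 1: phi[1] = 0 + 5 = 5 deg
  cos(5 deg) = 0.9962, sin(5 deg) = 0.0872
  joint[2] = (10.7000, 0.0000) + 1.1 * (0.9962, 0.0872) = (10.7000 + 1.0958, 0.0000 + 0.0959) = (11.7958, 0.0959)
link 2: phi[2] = 0 + 5 + -60 = -55 deg
  cos(-55 deg) = 0.5736, sin(-55 deg) = -0.8192
  joint[3] = (11.7958, 0.0959) + 7.8 * (0.5736, -0.8192) = (11.7958 + 4.4739, 0.0959 + -6.3894) = (16.2697, -6.2935)
End effector: (16.2697, -6.2935)

Answer: 16.2697 -6.2935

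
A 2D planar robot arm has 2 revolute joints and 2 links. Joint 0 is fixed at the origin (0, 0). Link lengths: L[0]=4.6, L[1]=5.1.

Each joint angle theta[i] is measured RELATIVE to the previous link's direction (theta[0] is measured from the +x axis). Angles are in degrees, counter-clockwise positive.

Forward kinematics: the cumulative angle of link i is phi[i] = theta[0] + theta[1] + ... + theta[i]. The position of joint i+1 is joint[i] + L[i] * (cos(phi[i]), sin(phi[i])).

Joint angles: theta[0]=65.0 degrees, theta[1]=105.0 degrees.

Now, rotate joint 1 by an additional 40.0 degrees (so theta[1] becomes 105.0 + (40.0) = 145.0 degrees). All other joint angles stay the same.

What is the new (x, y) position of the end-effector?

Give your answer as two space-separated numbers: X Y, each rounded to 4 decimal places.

Answer: -2.4727 1.6190

Derivation:
joint[0] = (0.0000, 0.0000)  (base)
link 0: phi[0] = 65 = 65 deg
  cos(65 deg) = 0.4226, sin(65 deg) = 0.9063
  joint[1] = (0.0000, 0.0000) + 4.6 * (0.4226, 0.9063) = (0.0000 + 1.9440, 0.0000 + 4.1690) = (1.9440, 4.1690)
link 1: phi[1] = 65 + 145 = 210 deg
  cos(210 deg) = -0.8660, sin(210 deg) = -0.5000
  joint[2] = (1.9440, 4.1690) + 5.1 * (-0.8660, -0.5000) = (1.9440 + -4.4167, 4.1690 + -2.5500) = (-2.4727, 1.6190)
End effector: (-2.4727, 1.6190)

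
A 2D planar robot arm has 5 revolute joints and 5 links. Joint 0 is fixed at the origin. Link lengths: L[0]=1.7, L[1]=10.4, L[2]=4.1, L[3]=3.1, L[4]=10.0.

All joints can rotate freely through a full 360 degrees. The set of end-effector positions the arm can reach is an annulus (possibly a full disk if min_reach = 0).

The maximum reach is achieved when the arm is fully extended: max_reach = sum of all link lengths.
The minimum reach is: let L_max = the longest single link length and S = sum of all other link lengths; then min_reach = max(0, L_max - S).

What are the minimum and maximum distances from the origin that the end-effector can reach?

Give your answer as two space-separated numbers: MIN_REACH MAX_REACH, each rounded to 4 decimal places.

Link lengths: [1.7, 10.4, 4.1, 3.1, 10.0]
max_reach = 1.7 + 10.4 + 4.1 + 3.1 + 10 = 29.3
L_max = max([1.7, 10.4, 4.1, 3.1, 10.0]) = 10.4
S (sum of others) = 29.3 - 10.4 = 18.9
min_reach = max(0, 10.4 - 18.9) = max(0, -8.5) = 0

Answer: 0.0000 29.3000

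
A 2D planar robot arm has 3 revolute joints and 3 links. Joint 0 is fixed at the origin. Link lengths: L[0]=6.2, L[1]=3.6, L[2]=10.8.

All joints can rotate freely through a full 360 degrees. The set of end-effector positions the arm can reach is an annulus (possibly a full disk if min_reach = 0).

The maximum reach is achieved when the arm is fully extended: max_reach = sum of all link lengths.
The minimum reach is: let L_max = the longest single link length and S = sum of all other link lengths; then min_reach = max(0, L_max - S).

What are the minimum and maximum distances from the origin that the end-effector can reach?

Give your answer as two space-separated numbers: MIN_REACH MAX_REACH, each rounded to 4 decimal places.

Link lengths: [6.2, 3.6, 10.8]
max_reach = 6.2 + 3.6 + 10.8 = 20.6
L_max = max([6.2, 3.6, 10.8]) = 10.8
S (sum of others) = 20.6 - 10.8 = 9.8
min_reach = max(0, 10.8 - 9.8) = max(0, 1) = 1

Answer: 1.0000 20.6000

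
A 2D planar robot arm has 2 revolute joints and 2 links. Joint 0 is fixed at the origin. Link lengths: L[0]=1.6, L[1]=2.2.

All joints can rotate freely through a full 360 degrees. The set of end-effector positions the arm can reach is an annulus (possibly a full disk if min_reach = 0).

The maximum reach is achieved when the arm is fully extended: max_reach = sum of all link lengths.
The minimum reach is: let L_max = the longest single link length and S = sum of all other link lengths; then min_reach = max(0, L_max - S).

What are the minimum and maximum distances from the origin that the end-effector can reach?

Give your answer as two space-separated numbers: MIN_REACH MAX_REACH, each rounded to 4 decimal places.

Answer: 0.6000 3.8000

Derivation:
Link lengths: [1.6, 2.2]
max_reach = 1.6 + 2.2 = 3.8
L_max = max([1.6, 2.2]) = 2.2
S (sum of others) = 3.8 - 2.2 = 1.6
min_reach = max(0, 2.2 - 1.6) = max(0, 0.6) = 0.6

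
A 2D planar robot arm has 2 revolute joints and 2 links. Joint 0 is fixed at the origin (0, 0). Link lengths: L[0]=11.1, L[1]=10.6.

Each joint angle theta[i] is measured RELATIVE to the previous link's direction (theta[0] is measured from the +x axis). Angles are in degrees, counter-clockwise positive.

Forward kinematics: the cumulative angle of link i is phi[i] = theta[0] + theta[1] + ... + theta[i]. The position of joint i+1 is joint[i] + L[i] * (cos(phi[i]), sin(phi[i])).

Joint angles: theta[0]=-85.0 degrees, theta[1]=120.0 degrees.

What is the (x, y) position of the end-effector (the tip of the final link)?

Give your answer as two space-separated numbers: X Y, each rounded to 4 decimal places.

Answer: 9.6504 -4.9779

Derivation:
joint[0] = (0.0000, 0.0000)  (base)
link 0: phi[0] = -85 = -85 deg
  cos(-85 deg) = 0.0872, sin(-85 deg) = -0.9962
  joint[1] = (0.0000, 0.0000) + 11.1 * (0.0872, -0.9962) = (0.0000 + 0.9674, 0.0000 + -11.0578) = (0.9674, -11.0578)
link 1: phi[1] = -85 + 120 = 35 deg
  cos(35 deg) = 0.8192, sin(35 deg) = 0.5736
  joint[2] = (0.9674, -11.0578) + 10.6 * (0.8192, 0.5736) = (0.9674 + 8.6830, -11.0578 + 6.0799) = (9.6504, -4.9779)
End effector: (9.6504, -4.9779)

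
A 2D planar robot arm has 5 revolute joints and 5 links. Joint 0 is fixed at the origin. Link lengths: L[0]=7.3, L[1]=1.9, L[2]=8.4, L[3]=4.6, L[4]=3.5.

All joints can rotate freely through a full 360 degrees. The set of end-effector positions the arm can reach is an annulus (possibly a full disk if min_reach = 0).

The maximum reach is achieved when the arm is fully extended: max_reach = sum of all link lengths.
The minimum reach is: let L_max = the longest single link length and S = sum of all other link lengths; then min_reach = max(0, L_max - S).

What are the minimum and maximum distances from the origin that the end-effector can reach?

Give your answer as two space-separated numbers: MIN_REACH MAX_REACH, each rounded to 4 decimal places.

Link lengths: [7.3, 1.9, 8.4, 4.6, 3.5]
max_reach = 7.3 + 1.9 + 8.4 + 4.6 + 3.5 = 25.7
L_max = max([7.3, 1.9, 8.4, 4.6, 3.5]) = 8.4
S (sum of others) = 25.7 - 8.4 = 17.3
min_reach = max(0, 8.4 - 17.3) = max(0, -8.9) = 0

Answer: 0.0000 25.7000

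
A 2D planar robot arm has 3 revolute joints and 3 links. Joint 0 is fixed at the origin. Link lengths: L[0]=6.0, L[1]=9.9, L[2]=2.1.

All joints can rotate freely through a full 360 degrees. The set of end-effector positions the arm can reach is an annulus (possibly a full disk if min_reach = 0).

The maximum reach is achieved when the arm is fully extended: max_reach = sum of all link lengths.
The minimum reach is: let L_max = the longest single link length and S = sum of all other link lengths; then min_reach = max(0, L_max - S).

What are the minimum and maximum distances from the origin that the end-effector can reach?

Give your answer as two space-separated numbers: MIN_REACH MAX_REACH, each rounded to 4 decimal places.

Answer: 1.8000 18.0000

Derivation:
Link lengths: [6.0, 9.9, 2.1]
max_reach = 6 + 9.9 + 2.1 = 18
L_max = max([6.0, 9.9, 2.1]) = 9.9
S (sum of others) = 18 - 9.9 = 8.1
min_reach = max(0, 9.9 - 8.1) = max(0, 1.8) = 1.8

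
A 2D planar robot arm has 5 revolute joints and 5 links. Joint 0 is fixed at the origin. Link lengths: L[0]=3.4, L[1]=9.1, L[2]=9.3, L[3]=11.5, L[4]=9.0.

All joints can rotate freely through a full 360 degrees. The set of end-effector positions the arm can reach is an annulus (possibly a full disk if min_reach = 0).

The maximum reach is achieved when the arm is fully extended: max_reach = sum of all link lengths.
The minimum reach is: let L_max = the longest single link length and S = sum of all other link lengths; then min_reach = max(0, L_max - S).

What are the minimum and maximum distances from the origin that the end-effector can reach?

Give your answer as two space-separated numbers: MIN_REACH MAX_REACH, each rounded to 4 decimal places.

Answer: 0.0000 42.3000

Derivation:
Link lengths: [3.4, 9.1, 9.3, 11.5, 9.0]
max_reach = 3.4 + 9.1 + 9.3 + 11.5 + 9 = 42.3
L_max = max([3.4, 9.1, 9.3, 11.5, 9.0]) = 11.5
S (sum of others) = 42.3 - 11.5 = 30.8
min_reach = max(0, 11.5 - 30.8) = max(0, -19.3) = 0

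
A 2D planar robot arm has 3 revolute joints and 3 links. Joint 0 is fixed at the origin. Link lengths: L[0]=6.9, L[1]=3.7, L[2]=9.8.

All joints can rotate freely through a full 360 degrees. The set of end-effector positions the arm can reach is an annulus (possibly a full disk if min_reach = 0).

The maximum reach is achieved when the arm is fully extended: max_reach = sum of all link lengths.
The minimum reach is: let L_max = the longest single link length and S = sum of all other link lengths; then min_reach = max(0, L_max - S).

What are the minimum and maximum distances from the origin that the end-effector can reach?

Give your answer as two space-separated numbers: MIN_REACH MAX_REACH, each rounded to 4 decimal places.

Answer: 0.0000 20.4000

Derivation:
Link lengths: [6.9, 3.7, 9.8]
max_reach = 6.9 + 3.7 + 9.8 = 20.4
L_max = max([6.9, 3.7, 9.8]) = 9.8
S (sum of others) = 20.4 - 9.8 = 10.6
min_reach = max(0, 9.8 - 10.6) = max(0, -0.8) = 0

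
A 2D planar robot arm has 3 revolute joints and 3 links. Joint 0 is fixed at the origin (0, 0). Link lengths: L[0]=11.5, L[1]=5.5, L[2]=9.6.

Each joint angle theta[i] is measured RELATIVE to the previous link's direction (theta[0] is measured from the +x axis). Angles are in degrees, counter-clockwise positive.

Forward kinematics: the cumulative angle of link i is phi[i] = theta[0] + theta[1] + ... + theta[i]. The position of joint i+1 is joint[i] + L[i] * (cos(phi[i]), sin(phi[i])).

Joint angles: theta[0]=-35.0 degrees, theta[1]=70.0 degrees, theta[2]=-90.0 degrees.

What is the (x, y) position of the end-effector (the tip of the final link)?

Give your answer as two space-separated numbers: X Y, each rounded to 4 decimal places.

joint[0] = (0.0000, 0.0000)  (base)
link 0: phi[0] = -35 = -35 deg
  cos(-35 deg) = 0.8192, sin(-35 deg) = -0.5736
  joint[1] = (0.0000, 0.0000) + 11.5 * (0.8192, -0.5736) = (0.0000 + 9.4202, 0.0000 + -6.5961) = (9.4202, -6.5961)
link 1: phi[1] = -35 + 70 = 35 deg
  cos(35 deg) = 0.8192, sin(35 deg) = 0.5736
  joint[2] = (9.4202, -6.5961) + 5.5 * (0.8192, 0.5736) = (9.4202 + 4.5053, -6.5961 + 3.1547) = (13.9256, -3.4415)
link 2: phi[2] = -35 + 70 + -90 = -55 deg
  cos(-55 deg) = 0.5736, sin(-55 deg) = -0.8192
  joint[3] = (13.9256, -3.4415) + 9.6 * (0.5736, -0.8192) = (13.9256 + 5.5063, -3.4415 + -7.8639) = (19.4319, -11.3053)
End effector: (19.4319, -11.3053)

Answer: 19.4319 -11.3053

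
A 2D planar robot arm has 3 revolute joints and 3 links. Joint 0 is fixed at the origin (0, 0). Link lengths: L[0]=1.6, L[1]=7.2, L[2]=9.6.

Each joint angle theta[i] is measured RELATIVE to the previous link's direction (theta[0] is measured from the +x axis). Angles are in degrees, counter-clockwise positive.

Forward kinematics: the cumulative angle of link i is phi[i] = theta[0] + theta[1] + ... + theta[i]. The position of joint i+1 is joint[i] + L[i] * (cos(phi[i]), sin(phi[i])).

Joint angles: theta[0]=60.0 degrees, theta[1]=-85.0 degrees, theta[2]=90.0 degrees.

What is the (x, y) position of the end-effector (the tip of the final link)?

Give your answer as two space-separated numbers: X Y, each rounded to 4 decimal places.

Answer: 11.3826 7.0433

Derivation:
joint[0] = (0.0000, 0.0000)  (base)
link 0: phi[0] = 60 = 60 deg
  cos(60 deg) = 0.5000, sin(60 deg) = 0.8660
  joint[1] = (0.0000, 0.0000) + 1.6 * (0.5000, 0.8660) = (0.0000 + 0.8000, 0.0000 + 1.3856) = (0.8000, 1.3856)
link 1: phi[1] = 60 + -85 = -25 deg
  cos(-25 deg) = 0.9063, sin(-25 deg) = -0.4226
  joint[2] = (0.8000, 1.3856) + 7.2 * (0.9063, -0.4226) = (0.8000 + 6.5254, 1.3856 + -3.0429) = (7.3254, -1.6572)
link 2: phi[2] = 60 + -85 + 90 = 65 deg
  cos(65 deg) = 0.4226, sin(65 deg) = 0.9063
  joint[3] = (7.3254, -1.6572) + 9.6 * (0.4226, 0.9063) = (7.3254 + 4.0571, -1.6572 + 8.7006) = (11.3826, 7.0433)
End effector: (11.3826, 7.0433)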